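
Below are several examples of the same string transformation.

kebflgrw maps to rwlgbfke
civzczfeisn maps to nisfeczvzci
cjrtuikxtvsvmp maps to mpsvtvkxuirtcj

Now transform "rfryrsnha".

anhrsryrf

Each output is the input with this applied: swap each adjacent pair of characters (1↔2, 3↔4, ...), then reverse the string.
On "rfryrsnha" that produces "anhrsryrf".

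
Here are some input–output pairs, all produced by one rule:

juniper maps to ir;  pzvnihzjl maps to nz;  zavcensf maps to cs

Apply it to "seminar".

ir

The rule is to keep one character in every 3, starting at position 1 (positions 1st, 4th, 7th, ...), then delete the first character.
"seminar" → "sir" → "ir".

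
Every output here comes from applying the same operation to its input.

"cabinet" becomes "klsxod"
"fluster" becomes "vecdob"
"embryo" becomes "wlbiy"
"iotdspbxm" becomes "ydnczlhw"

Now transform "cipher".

Looking at the pairs, the operation is to shift every letter 10 places forward in the alphabet (wrapping around), then delete the first character.
Working it through for "cipher": intermediate "mszrob", final "szrob".

szrob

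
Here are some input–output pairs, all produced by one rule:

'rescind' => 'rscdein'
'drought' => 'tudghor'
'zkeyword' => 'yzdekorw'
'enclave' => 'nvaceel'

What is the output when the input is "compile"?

What's happening: sort the characters into alphabetical order, then move the last 2 characters to the front (rotate right by 2).
"compile" → "ceilmop" → "opceilm".
(Check on "rescind": → "cdeinrs" → "rscdein" ✓)

opceilm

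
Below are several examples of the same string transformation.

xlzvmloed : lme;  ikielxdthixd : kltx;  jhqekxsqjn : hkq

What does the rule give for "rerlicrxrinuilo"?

Rule — keep one character in every 3, starting at position 2 (positions 2nd, 5th, 8th, ...).
So "rerlicrxrinuilo" becomes "eixnl".

eixnl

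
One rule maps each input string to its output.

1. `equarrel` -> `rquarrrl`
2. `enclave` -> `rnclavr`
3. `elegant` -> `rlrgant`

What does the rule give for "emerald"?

In each case the input is transformed by: replace every "e" with "r".
Doing the same to "emerald": "rmrrald".

rmrrald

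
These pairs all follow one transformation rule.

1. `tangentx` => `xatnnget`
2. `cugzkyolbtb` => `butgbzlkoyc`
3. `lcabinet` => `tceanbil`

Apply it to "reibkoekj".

jekiebokr

The pattern: take characters alternately from the front and the back (1st, last, 2nd, 2nd-last, ...), then move the first character to the end.
Working it through for "reibkoekj": intermediate "rjekiebok", final "jekiebokr".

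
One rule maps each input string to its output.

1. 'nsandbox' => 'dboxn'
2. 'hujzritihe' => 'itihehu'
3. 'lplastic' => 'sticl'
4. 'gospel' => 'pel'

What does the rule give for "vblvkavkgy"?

The rule is to swap the front and back halves of the string, then delete the last 3 characters.
Starting from "vblvkavkgy": after the first operation, "avkgyvblvk"; after the second, "avkgyvb".

avkgyvb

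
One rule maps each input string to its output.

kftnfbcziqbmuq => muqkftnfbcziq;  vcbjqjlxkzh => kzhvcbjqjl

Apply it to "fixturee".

reefixt

Rule — move the last 3 characters to the front (rotate right by 3), then delete the last character.
For "fixturee", step one produces "reefixtu"; step two turns that into "reefixt".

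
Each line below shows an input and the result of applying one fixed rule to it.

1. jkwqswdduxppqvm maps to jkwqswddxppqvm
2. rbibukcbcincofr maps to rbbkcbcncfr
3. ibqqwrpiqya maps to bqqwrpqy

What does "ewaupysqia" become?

Rule — remove every vowel.
On "ewaupysqia" that produces "wpysq".

wpysq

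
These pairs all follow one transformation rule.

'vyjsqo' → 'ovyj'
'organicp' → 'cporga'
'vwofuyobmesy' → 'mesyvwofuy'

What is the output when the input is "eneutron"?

The pattern: swap the front and back halves of the string, then delete the first 2 characters.
Applying both steps to "eneutron": "troneneu", then "oneneu".
(Check on "vwofuyobmesy": → "obmesyvwofuy" → "mesyvwofuy" ✓)

oneneu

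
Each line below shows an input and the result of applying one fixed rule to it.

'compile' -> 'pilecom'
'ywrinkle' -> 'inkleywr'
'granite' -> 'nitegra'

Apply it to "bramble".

mblebra

Each output is the input with this applied: move the first 3 characters to the end (rotate left by 3).
For "bramble" the result is "mblebra".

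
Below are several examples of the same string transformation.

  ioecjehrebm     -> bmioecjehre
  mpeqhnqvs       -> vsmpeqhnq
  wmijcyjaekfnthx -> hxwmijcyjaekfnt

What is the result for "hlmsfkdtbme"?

The rule is to move the last 2 characters to the front (rotate right by 2).
Doing the same to "hlmsfkdtbme": "mehlmsfkdtb".

mehlmsfkdtb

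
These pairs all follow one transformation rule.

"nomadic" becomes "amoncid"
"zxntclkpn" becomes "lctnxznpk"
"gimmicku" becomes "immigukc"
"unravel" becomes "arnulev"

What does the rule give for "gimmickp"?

Looking at the pairs, the operation is to move the last 3 characters to the front (rotate right by 3), then reverse the string.
Applying both steps to "gimmickp": "ckpgimmi", then "immigpkc".

immigpkc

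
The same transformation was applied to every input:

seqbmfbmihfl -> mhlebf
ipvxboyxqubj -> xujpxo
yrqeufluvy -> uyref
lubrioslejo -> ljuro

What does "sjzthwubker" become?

Each output is the input with this applied: keep every other character starting from the second (positions 2nd, 4th, 6th, ...), then move the first 3 characters to the end (rotate left by 3).
"sjzthwubker" → "jtwbe" → "bejtw".

bejtw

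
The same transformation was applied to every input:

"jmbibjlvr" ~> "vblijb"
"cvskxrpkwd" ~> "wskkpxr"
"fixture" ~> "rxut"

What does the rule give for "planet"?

The rule is to take characters alternately from the front and the back (1st, last, 2nd, 2nd-last, ...), then delete the first 3 characters.
For "planet", step one produces "ptlean"; step two turns that into "ean".

ean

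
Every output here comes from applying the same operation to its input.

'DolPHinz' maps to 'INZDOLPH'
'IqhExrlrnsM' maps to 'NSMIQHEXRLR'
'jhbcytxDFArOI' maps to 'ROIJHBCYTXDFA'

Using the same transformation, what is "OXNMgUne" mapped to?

Rule — move the last 3 characters to the front (rotate right by 3), then convert every letter to uppercase.
"OXNMgUne" → "UneOXNMg" → "UNEOXNMG".

UNEOXNMG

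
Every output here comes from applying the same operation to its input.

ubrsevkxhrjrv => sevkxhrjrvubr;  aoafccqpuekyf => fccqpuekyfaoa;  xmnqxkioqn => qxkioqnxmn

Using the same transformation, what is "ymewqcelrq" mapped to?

wqcelrqyme

Rule — move the first 3 characters to the end (rotate left by 3).
"ymewqcelrq" → "wqcelrqyme".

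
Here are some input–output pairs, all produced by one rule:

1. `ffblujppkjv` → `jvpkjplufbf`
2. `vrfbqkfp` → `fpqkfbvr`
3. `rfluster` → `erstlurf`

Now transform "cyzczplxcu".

culxzpzccy

Each output is the input with this applied: reverse the string, then swap each adjacent pair of characters (1↔2, 3↔4, ...).
Applying both steps to "cyzczplxcu": "ucxlpzczyc", then "culxzpzccy".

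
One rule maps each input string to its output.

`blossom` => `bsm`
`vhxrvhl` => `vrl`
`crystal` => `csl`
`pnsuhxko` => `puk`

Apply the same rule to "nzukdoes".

nke

Looking at the pairs, the operation is to keep one character in every 3, starting at position 1 (positions 1st, 4th, 7th, ...).
For "nzukdoes" the result is "nke".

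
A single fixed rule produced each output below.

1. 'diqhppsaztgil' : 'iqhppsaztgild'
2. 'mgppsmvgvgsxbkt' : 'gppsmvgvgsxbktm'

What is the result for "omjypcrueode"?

mjypcrueodeo

The pattern: move the first character to the end.
Applying that to "omjypcrueode" gives "mjypcrueodeo".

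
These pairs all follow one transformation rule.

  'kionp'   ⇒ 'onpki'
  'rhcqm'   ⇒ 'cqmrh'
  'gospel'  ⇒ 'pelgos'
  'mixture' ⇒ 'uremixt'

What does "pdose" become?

osepd

The rule is to move the last 3 characters to the front (rotate right by 3).
Applying that to "pdose" gives "osepd".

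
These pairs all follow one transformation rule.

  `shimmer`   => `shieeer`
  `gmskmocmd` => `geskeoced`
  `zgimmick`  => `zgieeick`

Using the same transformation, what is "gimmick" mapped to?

The transformation: replace every "m" with "e".
Applying that to "gimmick" gives "gieeick".

gieeick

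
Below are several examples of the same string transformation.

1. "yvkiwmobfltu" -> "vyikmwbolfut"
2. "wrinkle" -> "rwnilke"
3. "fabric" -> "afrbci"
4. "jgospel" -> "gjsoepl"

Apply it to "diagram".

Looking at the pairs, the operation is to swap each adjacent pair of characters (1↔2, 3↔4, ...).
"diagram" → "idgaarm".

idgaarm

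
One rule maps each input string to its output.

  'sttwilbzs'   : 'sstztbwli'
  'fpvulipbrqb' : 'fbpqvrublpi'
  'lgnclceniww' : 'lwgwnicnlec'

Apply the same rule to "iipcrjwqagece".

ieicpecgrajqw

What's happening: take characters alternately from the front and the back (1st, last, 2nd, 2nd-last, ...).
For "iipcrjwqagece" the result is "ieicpecgrajqw".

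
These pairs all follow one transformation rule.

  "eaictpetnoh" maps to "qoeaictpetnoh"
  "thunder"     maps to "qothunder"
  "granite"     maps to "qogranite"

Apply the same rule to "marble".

qomarble

What's happening: prepend "qo".
Doing the same to "marble": "qomarble".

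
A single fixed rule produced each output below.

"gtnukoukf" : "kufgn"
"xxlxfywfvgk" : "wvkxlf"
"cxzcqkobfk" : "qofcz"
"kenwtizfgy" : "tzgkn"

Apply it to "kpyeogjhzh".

Rule — keep every other character starting from the first (positions 1st, 3rd, 5th, ...), then move the last 3 characters to the front (rotate right by 3).
For "kpyeogjhzh" the result is "ojzky".

ojzky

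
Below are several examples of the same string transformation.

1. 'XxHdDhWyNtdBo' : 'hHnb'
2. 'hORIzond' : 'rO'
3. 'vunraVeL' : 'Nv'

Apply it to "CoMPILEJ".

Each output is the input with this applied: flip the case of every letter, then keep one character in every 3, starting at position 3 (positions 3rd, 6th, 9th, ...).
Working it through for "CoMPILEJ": intermediate "cOmpilej", final "ml".

ml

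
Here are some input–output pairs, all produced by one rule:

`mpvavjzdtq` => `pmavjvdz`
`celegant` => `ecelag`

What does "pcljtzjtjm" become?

Looking at the pairs, the operation is to delete the last 2 characters, then swap each adjacent pair of characters (1↔2, 3↔4, ...).
So "pcljtzjtjm" becomes "cpjlzttj".
(Check on "celegant": → "celega" → "ecelag" ✓)

cpjlzttj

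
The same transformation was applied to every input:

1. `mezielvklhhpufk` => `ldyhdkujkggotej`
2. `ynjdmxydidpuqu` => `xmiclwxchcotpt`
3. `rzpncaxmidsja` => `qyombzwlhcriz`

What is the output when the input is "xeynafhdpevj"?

wdxmzegcodui

What's happening: shift every letter 1 place backward in the alphabet (wrapping around).
"xeynafhdpevj" → "wdxmzegcodui".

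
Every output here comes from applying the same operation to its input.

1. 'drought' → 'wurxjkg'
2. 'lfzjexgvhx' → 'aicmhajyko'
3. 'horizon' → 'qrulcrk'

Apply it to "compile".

In each case the input is transformed by: shift every letter 3 places forward in the alphabet (wrapping around), then swap the first and last characters.
Working it through for "compile": intermediate "frpsloh", final "hrpslof".

hrpslof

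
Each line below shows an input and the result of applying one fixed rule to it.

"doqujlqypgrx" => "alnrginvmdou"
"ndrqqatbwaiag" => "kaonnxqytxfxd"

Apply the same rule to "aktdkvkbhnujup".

The rule is to shift every letter 3 places backward in the alphabet (wrapping around).
For "aktdkvkbhnujup" the result is "xhqahshyekrgrm".

xhqahshyekrgrm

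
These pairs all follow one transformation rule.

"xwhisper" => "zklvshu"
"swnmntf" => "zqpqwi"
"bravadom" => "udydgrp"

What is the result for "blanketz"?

odqnhwc

In each case the input is transformed by: delete the first character, then shift every letter 3 places forward in the alphabet (wrapping around).
Doing the same to "blanketz": "odqnhwc".
(Check on "bravadom": → "ravadom" → "udydgrp" ✓)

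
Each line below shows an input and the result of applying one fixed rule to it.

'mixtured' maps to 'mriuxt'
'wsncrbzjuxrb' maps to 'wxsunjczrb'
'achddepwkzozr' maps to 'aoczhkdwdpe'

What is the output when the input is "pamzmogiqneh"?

The transformation: delete the last 2 characters, then take characters alternately from the front and the back (1st, last, 2nd, 2nd-last, ...).
For "pamzmogiqneh", step one produces "pamzmogiqn"; step two turns that into "pnaqmizgmo".

pnaqmizgmo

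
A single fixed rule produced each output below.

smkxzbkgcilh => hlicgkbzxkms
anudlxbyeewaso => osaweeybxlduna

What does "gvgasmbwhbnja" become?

ajnbhwbmsagvg

Looking at the pairs, the operation is to reverse the string.
So "gvgasmbwhbnja" becomes "ajnbhwbmsagvg".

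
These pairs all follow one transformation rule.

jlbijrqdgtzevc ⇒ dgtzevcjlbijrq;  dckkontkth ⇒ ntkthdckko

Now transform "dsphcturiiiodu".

Each output is the input with this applied: swap the front and back halves of the string.
So "dsphcturiiiodu" becomes "riiiodudsphctu".

riiiodudsphctu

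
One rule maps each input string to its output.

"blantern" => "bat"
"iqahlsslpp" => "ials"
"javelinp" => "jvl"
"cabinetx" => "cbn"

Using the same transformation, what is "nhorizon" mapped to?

In each case the input is transformed by: delete the last 3 characters, then keep every other character starting from the first (positions 1st, 3rd, 5th, ...).
Working it through for "nhorizon": intermediate "nhori", final "noi".

noi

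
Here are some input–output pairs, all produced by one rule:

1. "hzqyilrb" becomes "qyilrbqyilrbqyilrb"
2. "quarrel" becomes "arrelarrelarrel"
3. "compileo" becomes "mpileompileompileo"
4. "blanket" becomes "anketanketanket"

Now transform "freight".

eighteighteight

Looking at the pairs, the operation is to delete the first 2 characters, then write the whole string 3 times in a row.
For "freight", step one produces "eight"; step two turns that into "eighteighteight".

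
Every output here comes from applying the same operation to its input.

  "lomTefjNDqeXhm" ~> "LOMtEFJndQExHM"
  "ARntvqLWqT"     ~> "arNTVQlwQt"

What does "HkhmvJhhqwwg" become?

What's happening: flip the case of every letter.
Doing the same to "HkhmvJhhqwwg": "hKHMVjHHQWWG".

hKHMVjHHQWWG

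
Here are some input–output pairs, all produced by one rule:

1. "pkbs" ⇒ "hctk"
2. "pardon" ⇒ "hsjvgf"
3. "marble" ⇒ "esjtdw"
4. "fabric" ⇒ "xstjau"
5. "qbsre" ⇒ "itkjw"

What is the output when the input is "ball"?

tsdd

Rule — shift every letter 8 places backward in the alphabet (wrapping around).
Doing the same to "ball": "tsdd".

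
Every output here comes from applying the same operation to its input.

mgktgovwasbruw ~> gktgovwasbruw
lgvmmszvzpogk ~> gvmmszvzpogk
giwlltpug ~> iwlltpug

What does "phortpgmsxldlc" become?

Rule — delete the first character.
So "phortpgmsxldlc" becomes "hortpgmsxldlc".

hortpgmsxldlc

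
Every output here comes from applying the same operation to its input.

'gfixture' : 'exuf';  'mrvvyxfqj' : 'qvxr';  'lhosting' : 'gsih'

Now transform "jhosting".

gsih

The pattern: keep every other character starting from the second (positions 2nd, 4th, 6th, ...), then swap the first and last characters.
Starting from "jhosting": after the first operation, "hsig"; after the second, "gsih".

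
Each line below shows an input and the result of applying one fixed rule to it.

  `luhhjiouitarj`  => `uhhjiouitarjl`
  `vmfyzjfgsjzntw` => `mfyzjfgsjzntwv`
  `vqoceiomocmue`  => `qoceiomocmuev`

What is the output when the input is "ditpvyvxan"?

Looking at the pairs, the operation is to move the first character to the end.
Applying that to "ditpvyvxan" gives "itpvyvxand".

itpvyvxand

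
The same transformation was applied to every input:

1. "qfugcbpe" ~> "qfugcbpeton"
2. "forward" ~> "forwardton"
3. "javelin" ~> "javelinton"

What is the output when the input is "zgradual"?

The transformation: append "ton".
"zgradual" → "zgradualton".

zgradualton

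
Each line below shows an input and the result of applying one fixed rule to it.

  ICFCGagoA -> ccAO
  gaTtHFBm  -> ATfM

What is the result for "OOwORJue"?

oojE

What's happening: flip the case of every letter, then keep every other character starting from the second (positions 2nd, 4th, 6th, ...).
For "OOwORJue", step one produces "ooWorjUE"; step two turns that into "oojE".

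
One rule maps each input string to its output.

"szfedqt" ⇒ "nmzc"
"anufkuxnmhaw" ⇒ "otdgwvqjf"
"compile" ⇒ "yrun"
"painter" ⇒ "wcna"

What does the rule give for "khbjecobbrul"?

snlxkkadu

In each case the input is transformed by: delete the first 3 characters, then shift every letter 9 places forward in the alphabet (wrapping around).
Doing the same to "khbjecobbrul": "snlxkkadu".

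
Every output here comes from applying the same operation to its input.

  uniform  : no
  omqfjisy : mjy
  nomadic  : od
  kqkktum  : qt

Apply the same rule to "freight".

rg

Each output is the input with this applied: keep one character in every 3, starting at position 2 (positions 2nd, 5th, 8th, ...).
"freight" → "rg".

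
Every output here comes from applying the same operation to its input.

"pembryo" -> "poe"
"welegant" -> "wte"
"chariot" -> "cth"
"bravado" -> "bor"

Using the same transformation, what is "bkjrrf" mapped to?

bfk

Each output is the input with this applied: take characters alternately from the front and the back (1st, last, 2nd, 2nd-last, ...), then keep only the first 3 characters.
For "bkjrrf", step one produces "bfkrjr"; step two turns that into "bfk".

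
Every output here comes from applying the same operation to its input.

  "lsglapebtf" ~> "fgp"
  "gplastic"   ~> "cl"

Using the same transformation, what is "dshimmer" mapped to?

rh

The pattern: move the last 3 characters to the front (rotate right by 3), then keep one character in every 3, starting at position 3 (positions 3rd, 6th, 9th, ...).
For "dshimmer" the result is "rh".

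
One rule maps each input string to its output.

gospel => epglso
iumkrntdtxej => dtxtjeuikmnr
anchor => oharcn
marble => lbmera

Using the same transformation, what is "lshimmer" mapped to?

mmreslih

Rule — swap the front and back halves of the string, then swap each adjacent pair of characters (1↔2, 3↔4, ...).
"lshimmer" → "mmerlshi" → "mmreslih".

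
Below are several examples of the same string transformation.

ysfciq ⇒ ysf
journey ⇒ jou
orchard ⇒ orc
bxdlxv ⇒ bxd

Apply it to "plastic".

pla

Looking at the pairs, the operation is to keep only the first 3 characters.
Applying that to "plastic" gives "pla".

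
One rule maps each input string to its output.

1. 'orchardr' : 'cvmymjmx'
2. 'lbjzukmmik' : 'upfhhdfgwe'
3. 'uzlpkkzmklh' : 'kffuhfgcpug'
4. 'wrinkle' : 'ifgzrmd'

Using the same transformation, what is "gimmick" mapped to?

hdxfbdh

The pattern: move the first 3 characters to the end (rotate left by 3), then shift every letter 5 places backward in the alphabet (wrapping around).
For "gimmick" the result is "hdxfbdh".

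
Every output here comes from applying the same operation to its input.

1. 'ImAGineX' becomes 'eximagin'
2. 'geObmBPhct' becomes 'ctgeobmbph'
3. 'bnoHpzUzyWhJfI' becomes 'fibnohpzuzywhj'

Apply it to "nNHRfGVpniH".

The rule is to move the last 2 characters to the front (rotate right by 2), then convert every letter to lowercase.
Working it through for "nNHRfGVpniH": intermediate "iHnNHRfGVpn", final "ihnnhrfgvpn".
(Check on "ImAGineX": → "eXImAGin" → "eximagin" ✓)

ihnnhrfgvpn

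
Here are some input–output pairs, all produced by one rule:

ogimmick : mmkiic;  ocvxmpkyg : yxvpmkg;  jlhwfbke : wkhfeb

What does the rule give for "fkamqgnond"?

qonnmgda

The rule is to delete the first 2 characters, then sort the characters into reverse alphabetical order.
On "fkamqgnond" that produces "qonnmgda".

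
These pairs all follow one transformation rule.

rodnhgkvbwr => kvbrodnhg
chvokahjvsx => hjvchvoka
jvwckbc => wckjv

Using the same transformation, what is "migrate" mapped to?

grami

What's happening: delete the last 2 characters, then move the last 3 characters to the front (rotate right by 3).
Applying both steps to "migrate": "migra", then "grami".
(Check on "chvokahjvsx": → "chvokahjv" → "hjvchvoka" ✓)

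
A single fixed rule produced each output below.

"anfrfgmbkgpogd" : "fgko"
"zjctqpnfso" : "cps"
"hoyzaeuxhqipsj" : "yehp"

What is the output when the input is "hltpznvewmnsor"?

Rule — keep one character in every 3, starting at position 3 (positions 3rd, 6th, 9th, ...).
"hltpznvewmnsor" → "tnws".

tnws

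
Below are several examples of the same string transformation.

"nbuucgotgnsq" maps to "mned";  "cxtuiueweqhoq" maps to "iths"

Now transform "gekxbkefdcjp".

pmqu

The pattern: shift every letter 11 places forward in the alphabet (wrapping around), then keep one character in every 3, starting at position 2 (positions 2nd, 5th, 8th, ...).
For "gekxbkefdcjp", step one produces "rpvimvpqonua"; step two turns that into "pmqu".
(Check on "nbuucgotgnsq": → "ymffnrzerydb" → "mned" ✓)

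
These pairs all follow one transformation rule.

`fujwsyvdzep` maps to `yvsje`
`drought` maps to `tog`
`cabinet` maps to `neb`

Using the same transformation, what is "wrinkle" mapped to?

rli

The transformation: sort the characters into reverse alphabetical order, then keep every other character starting from the second (positions 2nd, 4th, 6th, ...).
For "wrinkle" the result is "rli".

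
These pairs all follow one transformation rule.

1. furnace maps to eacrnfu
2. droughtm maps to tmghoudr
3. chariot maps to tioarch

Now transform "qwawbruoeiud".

udeiuobrawqw

Each output is the input with this applied: swap each adjacent pair of characters (1↔2, 3↔4, ...), then reverse the string.
On "qwawbruoeiud": the first step gives "wqwarbouiedu", and the second then gives "udeiuobrawqw".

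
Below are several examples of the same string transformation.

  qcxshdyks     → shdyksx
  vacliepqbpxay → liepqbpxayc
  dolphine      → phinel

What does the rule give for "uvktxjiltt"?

Each output is the input with this applied: delete the first 2 characters, then move the first character to the end.
"uvktxjiltt" → "txjilttk".

txjilttk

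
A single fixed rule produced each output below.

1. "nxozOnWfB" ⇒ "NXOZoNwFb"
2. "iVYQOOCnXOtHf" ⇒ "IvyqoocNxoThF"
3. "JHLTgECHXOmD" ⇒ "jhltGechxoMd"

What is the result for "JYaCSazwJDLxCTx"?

jyAcsAZWjdlXctX

What's happening: flip the case of every letter.
Doing the same to "JYaCSazwJDLxCTx": "jyAcsAZWjdlXctX".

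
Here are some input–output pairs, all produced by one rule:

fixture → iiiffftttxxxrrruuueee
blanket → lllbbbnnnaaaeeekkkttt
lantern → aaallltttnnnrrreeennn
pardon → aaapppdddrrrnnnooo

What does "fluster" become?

The transformation: swap each adjacent pair of characters (1↔2, 3↔4, ...), then repeat every character 3 times.
Working it through for "fluster": intermediate "lfsuetr", final "lllfffsssuuueeetttrrr".

lllfffsssuuueeetttrrr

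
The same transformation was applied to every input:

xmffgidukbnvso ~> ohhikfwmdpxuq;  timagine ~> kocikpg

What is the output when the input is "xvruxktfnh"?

xtwzmvhpj

What's happening: delete the first character, then shift every letter 2 places forward in the alphabet (wrapping around).
Starting from "xvruxktfnh": after the first operation, "vruxktfnh"; after the second, "xtwzmvhpj".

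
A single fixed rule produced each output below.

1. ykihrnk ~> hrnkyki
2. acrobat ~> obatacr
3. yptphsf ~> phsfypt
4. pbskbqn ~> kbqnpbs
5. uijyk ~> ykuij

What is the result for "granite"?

nitegra

In each case the input is transformed by: move the first 3 characters to the end (rotate left by 3).
On "granite" that produces "nitegra".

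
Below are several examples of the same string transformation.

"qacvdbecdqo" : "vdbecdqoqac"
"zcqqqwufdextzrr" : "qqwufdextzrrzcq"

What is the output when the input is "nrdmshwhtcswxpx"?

The pattern: move the first 3 characters to the end (rotate left by 3).
Applying that to "nrdmshwhtcswxpx" gives "mshwhtcswxpxnrd".

mshwhtcswxpxnrd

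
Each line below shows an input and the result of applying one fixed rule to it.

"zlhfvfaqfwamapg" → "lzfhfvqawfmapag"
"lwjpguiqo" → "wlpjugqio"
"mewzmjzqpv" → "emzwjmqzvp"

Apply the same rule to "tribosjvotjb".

In each case the input is transformed by: swap each adjacent pair of characters (1↔2, 3↔4, ...).
So "tribosjvotjb" becomes "rtbisovjtobj".

rtbisovjtobj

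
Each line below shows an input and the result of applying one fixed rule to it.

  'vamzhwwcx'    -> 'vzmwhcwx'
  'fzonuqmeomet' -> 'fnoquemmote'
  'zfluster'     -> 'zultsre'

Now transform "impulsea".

The rule is to swap each adjacent pair of characters (1↔2, 3↔4, ...), then delete the first character.
Working it through for "impulsea": intermediate "miupslae", final "iupslae".

iupslae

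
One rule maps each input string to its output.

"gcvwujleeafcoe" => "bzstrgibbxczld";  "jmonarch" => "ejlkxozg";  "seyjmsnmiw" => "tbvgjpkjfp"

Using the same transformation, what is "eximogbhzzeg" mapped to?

dufjldyewwbb

Each output is the input with this applied: shift every letter 3 places backward in the alphabet (wrapping around), then swap the first and last characters.
On "eximogbhzzeg": the first step gives "bufjldyewwbd", and the second then gives "dufjldyewwbb".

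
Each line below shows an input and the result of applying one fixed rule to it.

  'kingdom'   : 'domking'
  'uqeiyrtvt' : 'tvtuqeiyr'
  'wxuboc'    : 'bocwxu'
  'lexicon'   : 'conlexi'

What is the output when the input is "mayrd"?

yrdma

Rule — move the last 3 characters to the front (rotate right by 3).
"mayrd" → "yrdma".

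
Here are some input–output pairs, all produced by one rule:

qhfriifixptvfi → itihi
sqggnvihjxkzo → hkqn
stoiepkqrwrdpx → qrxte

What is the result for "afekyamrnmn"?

rnfy

Each output is the input with this applied: keep one character in every 3, starting at position 2 (positions 2nd, 5th, 8th, ...), then move the first 2 characters to the end (rotate left by 2).
Doing the same to "afekyamrnmn": "rnfy".
(Check on "qhfriifixptvfi": → "hiiti" → "itihi" ✓)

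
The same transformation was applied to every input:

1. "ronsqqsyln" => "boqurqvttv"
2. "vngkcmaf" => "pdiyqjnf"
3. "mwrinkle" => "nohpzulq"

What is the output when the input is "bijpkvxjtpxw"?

What's happening: shift every letter 3 places forward in the alphabet (wrapping around), then move the last 3 characters to the front (rotate right by 3).
On "bijpkvxjtpxw": the first step gives "elmsnyamwsaz", and the second then gives "sazelmsnyamw".

sazelmsnyamw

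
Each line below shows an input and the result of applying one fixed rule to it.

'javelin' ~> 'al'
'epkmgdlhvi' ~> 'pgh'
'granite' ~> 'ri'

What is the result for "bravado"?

The pattern: keep one character in every 3, starting at position 2 (positions 2nd, 5th, 8th, ...).
For "bravado" the result is "ra".

ra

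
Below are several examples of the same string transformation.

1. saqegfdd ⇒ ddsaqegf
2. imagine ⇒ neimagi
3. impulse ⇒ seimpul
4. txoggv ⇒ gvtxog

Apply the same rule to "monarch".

The transformation: move the last 2 characters to the front (rotate right by 2).
For "monarch" the result is "chmonar".

chmonar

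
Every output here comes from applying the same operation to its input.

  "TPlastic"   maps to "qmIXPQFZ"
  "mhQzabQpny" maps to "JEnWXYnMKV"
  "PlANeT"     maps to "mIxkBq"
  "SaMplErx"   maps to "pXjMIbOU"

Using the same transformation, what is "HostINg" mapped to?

Looking at the pairs, the operation is to flip the case of every letter, then shift every letter 3 places backward in the alphabet (wrapping around).
Applying that to "HostINg" gives "eLPQfkD".

eLPQfkD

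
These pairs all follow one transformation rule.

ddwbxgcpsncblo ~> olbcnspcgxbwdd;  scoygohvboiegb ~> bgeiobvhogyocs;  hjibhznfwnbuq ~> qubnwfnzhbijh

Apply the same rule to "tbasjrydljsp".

psjldyrjsabt

The pattern: reverse the string.
"tbasjrydljsp" → "psjldyrjsabt".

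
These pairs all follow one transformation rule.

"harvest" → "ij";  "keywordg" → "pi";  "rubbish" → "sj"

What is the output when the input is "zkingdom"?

What's happening: shift every letter 9 places backward in the alphabet (wrapping around), then keep one character in every 3, starting at position 3 (positions 3rd, 6th, 9th, ...).
Starting from "zkingdom": after the first operation, "qbzexufd"; after the second, "zu".

zu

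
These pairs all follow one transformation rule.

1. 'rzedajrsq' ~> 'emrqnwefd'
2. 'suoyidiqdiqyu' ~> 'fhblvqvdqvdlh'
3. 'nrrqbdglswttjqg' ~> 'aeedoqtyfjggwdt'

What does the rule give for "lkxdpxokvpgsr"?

The pattern: shift every letter 13 places forward in the alphabet (wrapping around) — i.e. ROT13.
On "lkxdpxokvpgsr" that produces "yxkqckbxictfe".

yxkqckbxictfe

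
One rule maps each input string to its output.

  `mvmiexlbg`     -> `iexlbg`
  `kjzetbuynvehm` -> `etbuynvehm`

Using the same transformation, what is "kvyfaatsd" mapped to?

faatsd

Looking at the pairs, the operation is to delete the first 3 characters.
Doing the same to "kvyfaatsd": "faatsd".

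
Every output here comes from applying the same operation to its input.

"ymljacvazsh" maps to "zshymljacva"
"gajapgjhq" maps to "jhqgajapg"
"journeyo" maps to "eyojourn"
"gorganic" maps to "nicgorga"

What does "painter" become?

terpain

What's happening: move the last 3 characters to the front (rotate right by 3).
So "painter" becomes "terpain".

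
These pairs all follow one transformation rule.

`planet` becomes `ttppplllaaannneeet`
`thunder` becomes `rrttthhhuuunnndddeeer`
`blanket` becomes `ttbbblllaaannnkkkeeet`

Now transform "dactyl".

lldddaaaccctttyyyl

The rule is to repeat every character 3 times, then move the last 2 characters to the front (rotate right by 2).
"dactyl" → "dddaaaccctttyyylll" → "lldddaaaccctttyyyl".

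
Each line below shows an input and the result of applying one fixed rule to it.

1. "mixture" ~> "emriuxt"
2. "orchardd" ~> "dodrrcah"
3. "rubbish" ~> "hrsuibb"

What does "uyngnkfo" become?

The pattern: take characters alternately from the front and the back (1st, last, 2nd, 2nd-last, ...), then swap each adjacent pair of characters (1↔2, 3↔4, ...).
Starting from "uyngnkfo": after the first operation, "uoyfnkgn"; after the second, "oufyknng".
(Check on "rubbish": → "rhusbib" → "hrsuibb" ✓)

oufyknng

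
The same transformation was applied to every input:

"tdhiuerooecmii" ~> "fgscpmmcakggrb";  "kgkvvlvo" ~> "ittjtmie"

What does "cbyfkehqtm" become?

Each output is the input with this applied: shift every letter 2 places backward in the alphabet (wrapping around), then move the first 2 characters to the end (rotate left by 2).
Working it through for "cbyfkehqtm": intermediate "azwdicfork", final "wdicforkaz".

wdicforkaz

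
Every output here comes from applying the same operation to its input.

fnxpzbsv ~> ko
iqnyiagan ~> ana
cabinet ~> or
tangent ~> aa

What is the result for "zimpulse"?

The rule is to keep one character in every 3, starting at position 3 (positions 3rd, 6th, 9th, ...), then shift every letter 13 places forward in the alphabet (wrapping around) — i.e. ROT13.
On "zimpulse": the first step gives "ml", and the second then gives "zy".

zy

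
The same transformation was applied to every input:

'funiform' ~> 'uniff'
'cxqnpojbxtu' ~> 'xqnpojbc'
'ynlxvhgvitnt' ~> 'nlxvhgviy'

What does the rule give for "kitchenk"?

itchk

Each output is the input with this applied: delete the last 3 characters, then move the first character to the end.
Applying both steps to "kitchenk": "kitch", then "itchk".
(Check on "cxqnpojbxtu": → "cxqnpojb" → "xqnpojbc" ✓)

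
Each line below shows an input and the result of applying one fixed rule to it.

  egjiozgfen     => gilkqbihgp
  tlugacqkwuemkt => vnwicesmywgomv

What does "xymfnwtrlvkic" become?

The rule is to shift every letter 2 places forward in the alphabet (wrapping around).
For "xymfnwtrlvkic" the result is "zaohpyvtnxmke".

zaohpyvtnxmke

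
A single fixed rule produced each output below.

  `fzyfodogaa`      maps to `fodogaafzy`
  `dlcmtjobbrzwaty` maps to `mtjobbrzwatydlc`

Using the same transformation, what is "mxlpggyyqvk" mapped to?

pggyyqvkmxl

Each output is the input with this applied: move the first 3 characters to the end (rotate left by 3).
On "mxlpggyyqvk" that produces "pggyyqvkmxl".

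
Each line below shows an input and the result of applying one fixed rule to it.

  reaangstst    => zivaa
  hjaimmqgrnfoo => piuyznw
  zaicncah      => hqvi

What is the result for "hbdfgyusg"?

ploco

Looking at the pairs, the operation is to shift every letter 8 places forward in the alphabet (wrapping around), then keep every other character starting from the first (positions 1st, 3rd, 5th, ...).
Doing the same to "hbdfgyusg": "ploco".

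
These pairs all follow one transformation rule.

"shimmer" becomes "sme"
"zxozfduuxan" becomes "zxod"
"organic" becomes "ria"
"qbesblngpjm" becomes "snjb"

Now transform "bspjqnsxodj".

xqnd

Looking at the pairs, the operation is to sort the characters into reverse alphabetical order, then keep one character in every 3, starting at position 1 (positions 1st, 4th, 7th, ...).
Starting from "bspjqnsxodj": after the first operation, "xssqponjjdb"; after the second, "xqnd".
(Check on "organic": → "ronigca" → "ria" ✓)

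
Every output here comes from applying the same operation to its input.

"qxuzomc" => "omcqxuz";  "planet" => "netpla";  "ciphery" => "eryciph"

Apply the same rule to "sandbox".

boxsand

The transformation: move the last 3 characters to the front (rotate right by 3).
Applying that to "sandbox" gives "boxsand".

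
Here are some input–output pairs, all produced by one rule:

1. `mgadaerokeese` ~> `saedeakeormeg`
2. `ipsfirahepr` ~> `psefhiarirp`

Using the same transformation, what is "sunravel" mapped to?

The rule is to take characters alternately from the front and the back (1st, last, 2nd, 2nd-last, ...), then move the first 3 characters to the end (rotate left by 3).
Working it through for "sunravel": intermediate "sluenvra", final "envraslu".

envraslu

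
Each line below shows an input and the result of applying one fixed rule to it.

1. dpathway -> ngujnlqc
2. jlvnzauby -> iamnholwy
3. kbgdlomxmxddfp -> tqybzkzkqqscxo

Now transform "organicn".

Each output is the input with this applied: shift every letter 13 places forward in the alphabet (wrapping around) — i.e. ROT13, then move the first 2 characters to the end (rotate left by 2).
"organicn" → "betnavpa" → "tnavpabe".

tnavpabe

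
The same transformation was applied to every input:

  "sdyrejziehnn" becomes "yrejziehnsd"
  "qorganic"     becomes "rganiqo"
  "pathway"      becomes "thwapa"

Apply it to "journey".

Rule — delete the last character, then move the first 2 characters to the end (rotate left by 2).
Working it through for "journey": intermediate "journe", final "urnejo".

urnejo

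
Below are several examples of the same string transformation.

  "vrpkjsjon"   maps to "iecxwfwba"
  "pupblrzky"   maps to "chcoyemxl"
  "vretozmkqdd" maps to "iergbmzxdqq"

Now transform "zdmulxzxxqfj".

mqzhykmkkdsw

The transformation: shift every letter 13 places forward in the alphabet (wrapping around) — i.e. ROT13.
On "zdmulxzxxqfj" that produces "mqzhykmkkdsw".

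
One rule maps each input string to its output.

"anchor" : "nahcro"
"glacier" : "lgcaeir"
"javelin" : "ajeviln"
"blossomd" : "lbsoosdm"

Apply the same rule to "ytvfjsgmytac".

In each case the input is transformed by: swap each adjacent pair of characters (1↔2, 3↔4, ...).
On "ytvfjsgmytac" that produces "tyfvsjmgtyca".

tyfvsjmgtyca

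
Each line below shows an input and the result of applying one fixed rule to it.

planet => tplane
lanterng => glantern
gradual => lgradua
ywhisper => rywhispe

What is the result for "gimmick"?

Rule — move the last character to the front.
For "gimmick" the result is "kgimmic".

kgimmic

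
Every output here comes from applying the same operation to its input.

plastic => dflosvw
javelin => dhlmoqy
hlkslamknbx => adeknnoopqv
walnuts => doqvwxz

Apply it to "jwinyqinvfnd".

bgillmqqqtyz

Looking at the pairs, the operation is to shift every letter 3 places forward in the alphabet (wrapping around), then sort the characters into alphabetical order.
Doing the same to "jwinyqinvfnd": "bgillmqqqtyz".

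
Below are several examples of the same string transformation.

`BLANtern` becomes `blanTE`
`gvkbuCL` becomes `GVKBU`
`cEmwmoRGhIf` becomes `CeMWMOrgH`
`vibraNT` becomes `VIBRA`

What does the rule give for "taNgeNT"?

TAnGE

The transformation: flip the case of every letter, then delete the last 2 characters.
Applying both steps to "taNgeNT": "TAnGEnt", then "TAnGE".
(Check on "BLANtern": → "blanTERN" → "blanTE" ✓)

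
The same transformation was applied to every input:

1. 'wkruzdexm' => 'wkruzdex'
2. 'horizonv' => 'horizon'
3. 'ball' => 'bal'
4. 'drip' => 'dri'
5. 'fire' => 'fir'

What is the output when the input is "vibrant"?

Rule — delete the last character.
"vibrant" → "vibran".

vibran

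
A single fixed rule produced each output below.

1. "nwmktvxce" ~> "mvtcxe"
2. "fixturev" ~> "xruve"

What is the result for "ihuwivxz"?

The pattern: swap each adjacent pair of characters (1↔2, 3↔4, ...), then delete the first 3 characters.
Starting from "ihuwivxz": after the first operation, "hiwuvizx"; after the second, "uvizx".

uvizx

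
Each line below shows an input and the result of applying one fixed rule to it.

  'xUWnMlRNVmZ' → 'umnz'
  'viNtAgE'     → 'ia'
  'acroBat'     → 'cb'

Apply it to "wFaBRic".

What's happening: keep one character in every 3, starting at position 2 (positions 2nd, 5th, 8th, ...), then convert every letter to lowercase.
"wFaBRic" → "fr".

fr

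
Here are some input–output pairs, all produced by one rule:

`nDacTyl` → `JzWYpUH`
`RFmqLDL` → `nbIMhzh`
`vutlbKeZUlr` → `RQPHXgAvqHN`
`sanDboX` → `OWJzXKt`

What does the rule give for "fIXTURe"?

BetpqnA

In each case the input is transformed by: flip the case of every letter, then shift every letter 4 places backward in the alphabet (wrapping around).
"fIXTURe" → "FixturE" → "BetpqnA".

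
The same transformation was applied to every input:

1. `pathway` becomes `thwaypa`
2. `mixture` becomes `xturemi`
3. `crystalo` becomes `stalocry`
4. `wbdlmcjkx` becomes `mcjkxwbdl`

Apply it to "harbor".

The pattern: move the last 3 characters to the front (rotate right by 3), then move the last 2 characters to the front (rotate right by 2).
On "harbor" that produces "arborh".

arborh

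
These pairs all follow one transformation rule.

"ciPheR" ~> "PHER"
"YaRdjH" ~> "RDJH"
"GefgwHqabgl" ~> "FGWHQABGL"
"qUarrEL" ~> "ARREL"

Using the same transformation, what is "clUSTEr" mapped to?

Looking at the pairs, the operation is to delete the first 2 characters, then convert every letter to uppercase.
For "clUSTEr", step one produces "USTEr"; step two turns that into "USTER".

USTER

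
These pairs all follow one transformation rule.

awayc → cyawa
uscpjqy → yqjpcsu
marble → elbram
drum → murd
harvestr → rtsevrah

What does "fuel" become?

leuf

In each case the input is transformed by: reverse the string.
So "fuel" becomes "leuf".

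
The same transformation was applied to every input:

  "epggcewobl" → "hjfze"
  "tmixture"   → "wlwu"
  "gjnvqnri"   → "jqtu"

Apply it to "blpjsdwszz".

In each case the input is transformed by: keep every other character starting from the first (positions 1st, 3rd, 5th, ...), then shift every letter 3 places forward in the alphabet (wrapping around).
For "blpjsdwszz", step one produces "bpswz"; step two turns that into "esvzc".

esvzc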